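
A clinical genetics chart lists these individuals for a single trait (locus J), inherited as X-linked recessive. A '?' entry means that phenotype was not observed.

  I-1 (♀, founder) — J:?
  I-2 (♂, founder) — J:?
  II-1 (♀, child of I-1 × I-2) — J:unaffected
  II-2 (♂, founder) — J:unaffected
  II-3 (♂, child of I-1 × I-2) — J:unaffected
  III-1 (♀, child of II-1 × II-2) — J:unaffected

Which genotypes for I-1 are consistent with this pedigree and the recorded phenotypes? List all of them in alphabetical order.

I-1 ∈ {X^JX^J, X^JX^j}

J/I-1 ? ·: X^JX^J|X^JX^j
J/I-2 ? ·: X^JY|X^jY
J/II-1 un I-1×I-2: X^JX^J|X^JX^j
J/II-2 un ·: X^JY
J/II-3 un I-1×I-2: X^JY
J/III-1 un II-1×II-2: X^JX^J|X^JX^j
⇒ J over [I-1,I-2,II-1,II-2,II-3,III-1]: 8 consistent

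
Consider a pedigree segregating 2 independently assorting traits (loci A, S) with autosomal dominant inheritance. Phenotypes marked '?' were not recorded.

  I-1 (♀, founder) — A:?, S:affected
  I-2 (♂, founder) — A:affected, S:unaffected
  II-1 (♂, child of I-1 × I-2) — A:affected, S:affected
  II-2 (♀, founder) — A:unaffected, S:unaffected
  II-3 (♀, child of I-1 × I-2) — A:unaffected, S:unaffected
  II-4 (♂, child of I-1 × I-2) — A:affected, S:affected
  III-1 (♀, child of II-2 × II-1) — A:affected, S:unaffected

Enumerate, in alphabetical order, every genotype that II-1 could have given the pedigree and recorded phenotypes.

A/I-1 ? ·: aa|Aa
A/I-2 aff ·: Aa
A/II-1 aff I-1×I-2: Aa|AA
A/II-2 un ·: aa
A/II-3 un I-1×I-2: aa
A/II-4 aff I-1×I-2: Aa|AA
A/III-1 aff II-2×II-1: Aa
⇒ A over [I-1,I-2,II-1,II-2,II-3,II-4,III-1]: 5 consistent
S/I-1 aff ·: Ss
S/I-2 un ·: ss
S/II-1 aff I-1×I-2: Ss
S/II-2 un ·: ss
S/II-3 un I-1×I-2: ss
S/II-4 aff I-1×I-2: Ss
S/III-1 un II-2×II-1: ss
⇒ S over [I-1,I-2,II-1,II-2,II-3,II-4,III-1]: 1 consistent

II-1 ∈ {AA Ss, Aa Ss}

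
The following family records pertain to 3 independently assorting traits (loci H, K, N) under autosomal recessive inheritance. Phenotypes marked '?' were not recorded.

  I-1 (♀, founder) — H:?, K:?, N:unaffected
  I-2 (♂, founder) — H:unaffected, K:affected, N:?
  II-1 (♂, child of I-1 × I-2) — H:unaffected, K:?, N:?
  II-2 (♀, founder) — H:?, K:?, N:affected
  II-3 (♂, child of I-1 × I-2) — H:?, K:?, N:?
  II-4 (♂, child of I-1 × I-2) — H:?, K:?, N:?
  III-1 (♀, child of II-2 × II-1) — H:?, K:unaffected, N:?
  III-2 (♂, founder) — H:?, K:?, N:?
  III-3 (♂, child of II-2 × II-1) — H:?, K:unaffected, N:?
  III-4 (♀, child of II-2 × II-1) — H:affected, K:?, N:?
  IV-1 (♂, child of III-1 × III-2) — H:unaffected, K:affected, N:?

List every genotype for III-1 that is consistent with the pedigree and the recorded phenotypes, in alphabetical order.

III-1 ∈ {HH Kk Nn, HH Kk nn, Hh Kk Nn, Hh Kk nn, hh Kk Nn, hh Kk nn}

H/I-1 ? ·: HH|Hh|hh
H/I-2 un ·: HH|Hh
H/II-1 un I-1×I-2: Hh
H/II-2 ? ·: Hh|hh
H/II-3 ? I-1×I-2: HH|Hh|hh
H/II-4 ? I-1×I-2: HH|Hh|hh
H/III-1 ? II-2×II-1: HH|Hh|hh
H/III-2 ? ·: HH|Hh|hh
H/III-3 ? II-2×II-1: HH|Hh|hh
H/III-4 aff II-2×II-1: hh
H/IV-1 un III-1×III-2: HH|Hh
⇒ H over [I-1,I-2,II-1,II-2,II-3,II-4,III-1,III-2,III-3,III-4,IV-1]: 1034 consistent
K/I-1 ? ·: KK|Kk|kk
K/I-2 aff ·: kk
K/II-1 ? I-1×I-2: Kk|kk
K/II-2 ? ·: KK|Kk|kk
K/II-3 ? I-1×I-2: Kk|kk
K/II-4 ? I-1×I-2: Kk|kk
K/III-1 un II-2×II-1: Kk
K/III-2 ? ·: Kk|kk
K/III-3 un II-2×II-1: KK|Kk
K/III-4 ? II-2×II-1: KK|Kk|kk
K/IV-1 aff III-1×III-2: kk
⇒ K over [I-1,I-2,II-1,II-2,II-3,II-4,III-1,III-2,III-3,III-4,IV-1]: 150 consistent
N/I-1 un ·: NN|Nn
N/I-2 ? ·: NN|Nn|nn
N/II-1 ? I-1×I-2: NN|Nn|nn
N/II-2 aff ·: nn
N/II-3 ? I-1×I-2: NN|Nn|nn
N/II-4 ? I-1×I-2: NN|Nn|nn
N/III-1 ? II-2×II-1: Nn|nn
N/III-2 ? ·: NN|Nn|nn
N/III-3 ? II-2×II-1: Nn|nn
N/III-4 ? II-2×II-1: Nn|nn
N/IV-1 ? III-1×III-2: NN|Nn|nn
⇒ N over [I-1,I-2,II-1,II-2,II-3,II-4,III-1,III-2,III-3,III-4,IV-1]: 1146 consistent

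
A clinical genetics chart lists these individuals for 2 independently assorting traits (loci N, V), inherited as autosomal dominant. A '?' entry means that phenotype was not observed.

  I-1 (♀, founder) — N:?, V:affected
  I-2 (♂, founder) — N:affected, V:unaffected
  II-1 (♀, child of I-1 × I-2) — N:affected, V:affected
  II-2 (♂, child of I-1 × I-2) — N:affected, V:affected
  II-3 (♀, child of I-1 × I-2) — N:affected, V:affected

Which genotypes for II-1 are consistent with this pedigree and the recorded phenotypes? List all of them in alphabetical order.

N/I-1 ? ·: nn|Nn|NN
N/I-2 aff ·: Nn|NN
N/II-1 aff I-1×I-2: Nn|NN
N/II-2 aff I-1×I-2: Nn|NN
N/II-3 aff I-1×I-2: Nn|NN
⇒ N over [I-1,I-2,II-1,II-2,II-3]: 27 consistent
V/I-1 aff ·: Vv|VV
V/I-2 un ·: vv
V/II-1 aff I-1×I-2: Vv
V/II-2 aff I-1×I-2: Vv
V/II-3 aff I-1×I-2: Vv
⇒ V over [I-1,I-2,II-1,II-2,II-3]: 2 consistent

II-1 ∈ {NN Vv, Nn Vv}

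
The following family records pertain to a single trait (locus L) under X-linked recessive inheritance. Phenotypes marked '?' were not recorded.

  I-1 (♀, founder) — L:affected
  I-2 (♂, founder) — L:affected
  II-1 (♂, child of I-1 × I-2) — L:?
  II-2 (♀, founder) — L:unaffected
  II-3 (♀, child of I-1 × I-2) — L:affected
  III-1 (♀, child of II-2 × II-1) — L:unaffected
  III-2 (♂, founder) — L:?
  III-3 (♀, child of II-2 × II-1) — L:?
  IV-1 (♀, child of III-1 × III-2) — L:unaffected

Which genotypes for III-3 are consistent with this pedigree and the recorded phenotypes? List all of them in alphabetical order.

L/I-1 aff ·: X^lX^l
L/I-2 aff ·: X^lY
L/II-1 ? I-1×I-2: X^lY
L/II-2 un ·: X^LX^L|X^LX^l
L/II-3 aff I-1×I-2: X^lX^l
L/III-1 un II-2×II-1: X^LX^l
L/III-2 ? ·: X^LY|X^lY
L/III-3 ? II-2×II-1: X^LX^l|X^lX^l
L/IV-1 un III-1×III-2: X^LX^L|X^LX^l
⇒ L over [I-1,I-2,II-1,II-2,II-3,III-1,III-2,III-3,IV-1]: 9 consistent

III-3 ∈ {X^LX^l, X^lX^l}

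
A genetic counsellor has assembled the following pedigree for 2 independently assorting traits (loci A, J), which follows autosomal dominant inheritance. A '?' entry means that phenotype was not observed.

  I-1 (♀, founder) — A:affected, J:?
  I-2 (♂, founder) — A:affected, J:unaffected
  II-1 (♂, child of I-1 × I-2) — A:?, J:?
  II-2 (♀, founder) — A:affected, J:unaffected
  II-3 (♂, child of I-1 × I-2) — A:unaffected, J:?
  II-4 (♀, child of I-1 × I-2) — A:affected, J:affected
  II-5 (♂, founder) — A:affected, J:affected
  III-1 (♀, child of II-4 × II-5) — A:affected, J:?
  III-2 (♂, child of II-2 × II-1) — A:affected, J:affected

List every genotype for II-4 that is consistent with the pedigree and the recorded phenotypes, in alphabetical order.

A/I-1 aff ·: Aa
A/I-2 aff ·: Aa
A/II-1 ? I-1×I-2: aa|Aa|AA
A/II-2 aff ·: Aa|AA
A/II-3 un I-1×I-2: aa
A/II-4 aff I-1×I-2: Aa|AA
A/II-5 aff ·: Aa|AA
A/III-1 aff II-4×II-5: Aa|AA
A/III-2 aff II-2×II-1: Aa|AA
⇒ A over [I-1,I-2,II-1,II-2,II-3,II-4,II-5,III-1,III-2]: 63 consistent
J/I-1 ? ·: Jj|JJ
J/I-2 un ·: jj
J/II-1 ? I-1×I-2: Jj
J/II-2 un ·: jj
J/II-3 ? I-1×I-2: jj|Jj
J/II-4 aff I-1×I-2: Jj
J/II-5 aff ·: Jj|JJ
J/III-1 ? II-4×II-5: jj|Jj|JJ
J/III-2 aff II-2×II-1: Jj
⇒ J over [I-1,I-2,II-1,II-2,II-3,II-4,II-5,III-1,III-2]: 15 consistent

II-4 ∈ {AA Jj, Aa Jj}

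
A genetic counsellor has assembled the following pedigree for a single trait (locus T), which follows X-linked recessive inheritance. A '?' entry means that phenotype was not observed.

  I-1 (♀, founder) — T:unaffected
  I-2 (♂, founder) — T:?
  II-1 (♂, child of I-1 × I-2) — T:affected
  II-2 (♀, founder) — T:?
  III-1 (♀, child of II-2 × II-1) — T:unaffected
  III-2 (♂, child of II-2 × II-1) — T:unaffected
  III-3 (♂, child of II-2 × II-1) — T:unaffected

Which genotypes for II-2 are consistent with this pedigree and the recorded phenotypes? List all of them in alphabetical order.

T/I-1 un ·: X^TX^t
T/I-2 ? ·: X^TY|X^tY
T/II-1 aff I-1×I-2: X^tY
T/II-2 ? ·: X^TX^T|X^TX^t
T/III-1 un II-2×II-1: X^TX^t
T/III-2 un II-2×II-1: X^TY
T/III-3 un II-2×II-1: X^TY
⇒ T over [I-1,I-2,II-1,II-2,III-1,III-2,III-3]: 4 consistent

II-2 ∈ {X^TX^T, X^TX^t}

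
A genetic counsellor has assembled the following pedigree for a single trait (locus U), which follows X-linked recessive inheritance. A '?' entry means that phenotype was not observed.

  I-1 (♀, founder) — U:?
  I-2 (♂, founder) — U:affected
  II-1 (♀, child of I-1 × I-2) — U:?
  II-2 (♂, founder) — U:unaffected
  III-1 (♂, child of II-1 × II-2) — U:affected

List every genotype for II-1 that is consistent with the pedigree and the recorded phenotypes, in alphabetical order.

II-1 ∈ {X^UX^u, X^uX^u}

U/I-1 ? ·: X^UX^U|X^UX^u|X^uX^u
U/I-2 aff ·: X^uY
U/II-1 ? I-1×I-2: X^UX^u|X^uX^u
U/II-2 un ·: X^UY
U/III-1 aff II-1×II-2: X^uY
⇒ U over [I-1,I-2,II-1,II-2,III-1]: 4 consistent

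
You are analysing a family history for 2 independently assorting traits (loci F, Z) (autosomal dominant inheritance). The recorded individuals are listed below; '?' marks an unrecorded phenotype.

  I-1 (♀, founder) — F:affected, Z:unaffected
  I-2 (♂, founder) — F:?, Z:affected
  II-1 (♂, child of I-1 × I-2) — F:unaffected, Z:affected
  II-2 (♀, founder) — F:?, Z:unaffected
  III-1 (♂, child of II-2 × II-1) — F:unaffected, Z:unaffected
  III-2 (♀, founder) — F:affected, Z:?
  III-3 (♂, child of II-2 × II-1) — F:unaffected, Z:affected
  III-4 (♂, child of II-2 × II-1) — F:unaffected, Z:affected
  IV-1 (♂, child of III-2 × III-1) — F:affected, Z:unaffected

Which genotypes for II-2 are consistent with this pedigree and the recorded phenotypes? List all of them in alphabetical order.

F/I-1 aff ·: Ff
F/I-2 ? ·: ff|Ff
F/II-1 un I-1×I-2: ff
F/II-2 ? ·: ff|Ff
F/III-1 un II-2×II-1: ff
F/III-2 aff ·: Ff|FF
F/III-3 un II-2×II-1: ff
F/III-4 un II-2×II-1: ff
F/IV-1 aff III-2×III-1: Ff
⇒ F over [I-1,I-2,II-1,II-2,III-1,III-2,III-3,III-4,IV-1]: 8 consistent
Z/I-1 un ·: zz
Z/I-2 aff ·: Zz|ZZ
Z/II-1 aff I-1×I-2: Zz
Z/II-2 un ·: zz
Z/III-1 un II-2×II-1: zz
Z/III-2 ? ·: zz|Zz
Z/III-3 aff II-2×II-1: Zz
Z/III-4 aff II-2×II-1: Zz
Z/IV-1 un III-2×III-1: zz
⇒ Z over [I-1,I-2,II-1,II-2,III-1,III-2,III-3,III-4,IV-1]: 4 consistent

II-2 ∈ {Ff zz, ff zz}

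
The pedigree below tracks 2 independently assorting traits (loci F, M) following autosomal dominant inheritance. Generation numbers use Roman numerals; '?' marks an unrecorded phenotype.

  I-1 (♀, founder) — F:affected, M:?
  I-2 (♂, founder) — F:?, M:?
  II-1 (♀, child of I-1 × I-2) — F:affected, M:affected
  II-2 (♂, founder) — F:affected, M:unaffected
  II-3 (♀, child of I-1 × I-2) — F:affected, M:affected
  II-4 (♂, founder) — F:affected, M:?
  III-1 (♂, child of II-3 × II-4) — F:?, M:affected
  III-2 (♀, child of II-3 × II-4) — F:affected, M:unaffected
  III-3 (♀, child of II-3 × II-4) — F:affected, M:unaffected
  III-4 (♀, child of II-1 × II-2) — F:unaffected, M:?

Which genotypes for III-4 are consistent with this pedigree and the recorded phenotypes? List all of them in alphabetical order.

F/I-1 aff ·: Ff|FF
F/I-2 ? ·: ff|Ff|FF
F/II-1 aff I-1×I-2: Ff
F/II-2 aff ·: Ff
F/II-3 aff I-1×I-2: Ff|FF
F/II-4 aff ·: Ff|FF
F/III-1 ? II-3×II-4: ff|Ff|FF
F/III-2 aff II-3×II-4: Ff|FF
F/III-3 aff II-3×II-4: Ff|FF
F/III-4 un II-1×II-2: ff
⇒ F over [I-1,I-2,II-1,II-2,II-3,II-4,III-1,III-2,III-3,III-4]: 127 consistent
M/I-1 ? ·: mm|Mm|MM
M/I-2 ? ·: mm|Mm|MM
M/II-1 aff I-1×I-2: Mm|MM
M/II-2 un ·: mm
M/II-3 aff I-1×I-2: Mm
M/II-4 ? ·: mm|Mm
M/III-1 aff II-3×II-4: Mm|MM
M/III-2 un II-3×II-4: mm
M/III-3 un II-3×II-4: mm
M/III-4 ? II-1×II-2: mm|Mm
⇒ M over [I-1,I-2,II-1,II-2,II-3,II-4,III-1,III-2,III-3,III-4]: 51 consistent

III-4 ∈ {ff Mm, ff mm}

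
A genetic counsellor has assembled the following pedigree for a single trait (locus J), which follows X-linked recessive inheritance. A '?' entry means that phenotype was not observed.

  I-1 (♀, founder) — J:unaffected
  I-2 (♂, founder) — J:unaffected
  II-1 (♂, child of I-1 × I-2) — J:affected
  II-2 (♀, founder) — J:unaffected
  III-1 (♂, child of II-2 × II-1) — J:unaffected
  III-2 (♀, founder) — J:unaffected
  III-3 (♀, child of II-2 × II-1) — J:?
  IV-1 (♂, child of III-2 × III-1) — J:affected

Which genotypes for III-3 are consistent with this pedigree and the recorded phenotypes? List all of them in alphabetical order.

J/I-1 un ·: X^JX^j
J/I-2 un ·: X^JY
J/II-1 aff I-1×I-2: X^jY
J/II-2 un ·: X^JX^J|X^JX^j
J/III-1 un II-2×II-1: X^JY
J/III-2 un ·: X^JX^j
J/III-3 ? II-2×II-1: X^JX^j|X^jX^j
J/IV-1 aff III-2×III-1: X^jY
⇒ J over [I-1,I-2,II-1,II-2,III-1,III-2,III-3,IV-1]: 3 consistent

III-3 ∈ {X^JX^j, X^jX^j}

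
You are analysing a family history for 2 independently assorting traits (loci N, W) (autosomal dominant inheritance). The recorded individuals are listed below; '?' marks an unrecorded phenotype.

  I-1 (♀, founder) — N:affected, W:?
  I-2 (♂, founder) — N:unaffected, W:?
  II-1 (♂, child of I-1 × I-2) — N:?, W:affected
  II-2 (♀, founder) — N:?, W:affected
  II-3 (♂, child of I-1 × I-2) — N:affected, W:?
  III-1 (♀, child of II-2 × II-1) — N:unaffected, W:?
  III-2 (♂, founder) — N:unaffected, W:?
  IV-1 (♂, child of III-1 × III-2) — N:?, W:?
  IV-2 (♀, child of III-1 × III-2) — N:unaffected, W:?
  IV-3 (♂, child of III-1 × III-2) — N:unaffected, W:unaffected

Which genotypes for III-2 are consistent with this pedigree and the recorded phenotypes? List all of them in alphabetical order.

III-2 ∈ {nn Ww, nn ww}

N/I-1 aff ·: Nn|NN
N/I-2 un ·: nn
N/II-1 ? I-1×I-2: nn|Nn
N/II-2 ? ·: nn|Nn
N/II-3 aff I-1×I-2: Nn
N/III-1 un II-2×II-1: nn
N/III-2 un ·: nn
N/IV-1 ? III-1×III-2: nn
N/IV-2 un III-1×III-2: nn
N/IV-3 un III-1×III-2: nn
⇒ N over [I-1,I-2,II-1,II-2,II-3,III-1,III-2,IV-1,IV-2,IV-3]: 6 consistent
W/I-1 ? ·: ww|Ww|WW
W/I-2 ? ·: ww|Ww|WW
W/II-1 aff I-1×I-2: Ww|WW
W/II-2 aff ·: Ww|WW
W/II-3 ? I-1×I-2: ww|Ww|WW
W/III-1 ? II-2×II-1: ww|Ww
W/III-2 ? ·: ww|Ww
W/IV-1 ? III-1×III-2: ww|Ww|WW
W/IV-2 ? III-1×III-2: ww|Ww|WW
W/IV-3 un III-1×III-2: ww
⇒ W over [I-1,I-2,II-1,II-2,II-3,III-1,III-2,IV-1,IV-2,IV-3]: 507 consistent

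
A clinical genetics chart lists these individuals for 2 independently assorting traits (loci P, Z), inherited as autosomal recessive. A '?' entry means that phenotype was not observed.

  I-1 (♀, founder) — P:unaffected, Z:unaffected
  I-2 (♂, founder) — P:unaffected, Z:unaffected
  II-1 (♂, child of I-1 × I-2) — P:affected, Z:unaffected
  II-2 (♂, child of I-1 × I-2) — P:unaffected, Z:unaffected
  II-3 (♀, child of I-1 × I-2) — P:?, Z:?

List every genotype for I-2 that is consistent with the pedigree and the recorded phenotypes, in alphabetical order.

P/I-1 un ·: Pp
P/I-2 un ·: Pp
P/II-1 aff I-1×I-2: pp
P/II-2 un I-1×I-2: PP|Pp
P/II-3 ? I-1×I-2: PP|Pp|pp
⇒ P over [I-1,I-2,II-1,II-2,II-3]: 6 consistent
Z/I-1 un ·: ZZ|Zz
Z/I-2 un ·: ZZ|Zz
Z/II-1 un I-1×I-2: ZZ|Zz
Z/II-2 un I-1×I-2: ZZ|Zz
Z/II-3 ? I-1×I-2: ZZ|Zz|zz
⇒ Z over [I-1,I-2,II-1,II-2,II-3]: 29 consistent

I-2 ∈ {Pp ZZ, Pp Zz}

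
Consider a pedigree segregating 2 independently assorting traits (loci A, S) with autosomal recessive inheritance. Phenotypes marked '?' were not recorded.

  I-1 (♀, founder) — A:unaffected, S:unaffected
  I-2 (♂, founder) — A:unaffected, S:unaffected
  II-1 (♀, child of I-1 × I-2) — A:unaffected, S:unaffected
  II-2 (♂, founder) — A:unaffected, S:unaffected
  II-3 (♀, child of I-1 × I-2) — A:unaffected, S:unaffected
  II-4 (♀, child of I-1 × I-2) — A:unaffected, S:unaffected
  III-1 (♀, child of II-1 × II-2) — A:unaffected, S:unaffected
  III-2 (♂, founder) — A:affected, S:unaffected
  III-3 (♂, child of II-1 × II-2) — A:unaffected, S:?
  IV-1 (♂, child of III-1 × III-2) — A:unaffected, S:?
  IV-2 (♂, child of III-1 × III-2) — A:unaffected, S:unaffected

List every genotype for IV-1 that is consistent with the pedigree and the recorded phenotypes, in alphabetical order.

IV-1 ∈ {Aa SS, Aa Ss, Aa ss}

A/I-1 un ·: AA|Aa
A/I-2 un ·: AA|Aa
A/II-1 un I-1×I-2: AA|Aa
A/II-2 un ·: AA|Aa
A/II-3 un I-1×I-2: AA|Aa
A/II-4 un I-1×I-2: AA|Aa
A/III-1 un II-1×II-2: AA|Aa
A/III-2 aff ·: aa
A/III-3 un II-1×II-2: AA|Aa
A/IV-1 un III-1×III-2: Aa
A/IV-2 un III-1×III-2: Aa
⇒ A over [I-1,I-2,II-1,II-2,II-3,II-4,III-1,III-2,III-3,IV-1,IV-2]: 161 consistent
S/I-1 un ·: SS|Ss
S/I-2 un ·: SS|Ss
S/II-1 un I-1×I-2: SS|Ss
S/II-2 un ·: SS|Ss
S/II-3 un I-1×I-2: SS|Ss
S/II-4 un I-1×I-2: SS|Ss
S/III-1 un II-1×II-2: SS|Ss
S/III-2 un ·: SS|Ss
S/III-3 ? II-1×II-2: SS|Ss|ss
S/IV-1 ? III-1×III-2: SS|Ss|ss
S/IV-2 un III-1×III-2: SS|Ss
⇒ S over [I-1,I-2,II-1,II-2,II-3,II-4,III-1,III-2,III-3,IV-1,IV-2]: 1355 consistent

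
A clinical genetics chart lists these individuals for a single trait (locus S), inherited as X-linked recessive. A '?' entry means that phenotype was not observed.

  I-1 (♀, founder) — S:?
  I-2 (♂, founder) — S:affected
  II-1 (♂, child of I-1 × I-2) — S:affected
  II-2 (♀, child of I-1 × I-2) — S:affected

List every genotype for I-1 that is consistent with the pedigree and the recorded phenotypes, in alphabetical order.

I-1 ∈ {X^SX^s, X^sX^s}

S/I-1 ? ·: X^SX^s|X^sX^s
S/I-2 aff ·: X^sY
S/II-1 aff I-1×I-2: X^sY
S/II-2 aff I-1×I-2: X^sX^s
⇒ S over [I-1,I-2,II-1,II-2]: 2 consistent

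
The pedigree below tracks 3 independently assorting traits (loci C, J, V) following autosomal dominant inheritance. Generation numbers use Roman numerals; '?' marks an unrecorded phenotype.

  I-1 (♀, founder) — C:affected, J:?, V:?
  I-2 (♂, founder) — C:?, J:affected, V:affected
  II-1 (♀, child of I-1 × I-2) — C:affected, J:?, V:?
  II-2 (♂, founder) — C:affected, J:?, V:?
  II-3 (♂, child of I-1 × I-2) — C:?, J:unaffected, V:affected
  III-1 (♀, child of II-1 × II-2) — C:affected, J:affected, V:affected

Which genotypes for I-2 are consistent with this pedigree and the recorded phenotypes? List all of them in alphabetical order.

I-2 ∈ {CC Jj VV, CC Jj Vv, Cc Jj VV, Cc Jj Vv, cc Jj VV, cc Jj Vv}

C/I-1 aff ·: Cc|CC
C/I-2 ? ·: cc|Cc|CC
C/II-1 aff I-1×I-2: Cc|CC
C/II-2 aff ·: Cc|CC
C/II-3 ? I-1×I-2: cc|Cc|CC
C/III-1 aff II-1×II-2: Cc|CC
⇒ C over [I-1,I-2,II-1,II-2,II-3,III-1]: 64 consistent
J/I-1 ? ·: jj|Jj
J/I-2 aff ·: Jj
J/II-1 ? I-1×I-2: jj|Jj|JJ
J/II-2 ? ·: jj|Jj|JJ
J/II-3 un I-1×I-2: jj
J/III-1 aff II-1×II-2: Jj|JJ
⇒ J over [I-1,I-2,II-1,II-2,II-3,III-1]: 18 consistent
V/I-1 ? ·: vv|Vv|VV
V/I-2 aff ·: Vv|VV
V/II-1 ? I-1×I-2: vv|Vv|VV
V/II-2 ? ·: vv|Vv|VV
V/II-3 aff I-1×I-2: Vv|VV
V/III-1 aff II-1×II-2: Vv|VV
⇒ V over [I-1,I-2,II-1,II-2,II-3,III-1]: 74 consistent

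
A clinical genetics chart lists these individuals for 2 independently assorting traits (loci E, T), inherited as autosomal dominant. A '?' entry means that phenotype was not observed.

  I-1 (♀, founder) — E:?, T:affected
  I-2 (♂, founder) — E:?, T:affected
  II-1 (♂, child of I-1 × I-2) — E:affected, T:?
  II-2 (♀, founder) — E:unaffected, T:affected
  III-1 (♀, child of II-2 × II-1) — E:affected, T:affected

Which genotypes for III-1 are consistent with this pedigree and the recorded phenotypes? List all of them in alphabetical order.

III-1 ∈ {Ee TT, Ee Tt}

E/I-1 ? ·: ee|Ee|EE
E/I-2 ? ·: ee|Ee|EE
E/II-1 aff I-1×I-2: Ee|EE
E/II-2 un ·: ee
E/III-1 aff II-2×II-1: Ee
⇒ E over [I-1,I-2,II-1,II-2,III-1]: 11 consistent
T/I-1 aff ·: Tt|TT
T/I-2 aff ·: Tt|TT
T/II-1 ? I-1×I-2: tt|Tt|TT
T/II-2 aff ·: Tt|TT
T/III-1 aff II-2×II-1: Tt|TT
⇒ T over [I-1,I-2,II-1,II-2,III-1]: 26 consistent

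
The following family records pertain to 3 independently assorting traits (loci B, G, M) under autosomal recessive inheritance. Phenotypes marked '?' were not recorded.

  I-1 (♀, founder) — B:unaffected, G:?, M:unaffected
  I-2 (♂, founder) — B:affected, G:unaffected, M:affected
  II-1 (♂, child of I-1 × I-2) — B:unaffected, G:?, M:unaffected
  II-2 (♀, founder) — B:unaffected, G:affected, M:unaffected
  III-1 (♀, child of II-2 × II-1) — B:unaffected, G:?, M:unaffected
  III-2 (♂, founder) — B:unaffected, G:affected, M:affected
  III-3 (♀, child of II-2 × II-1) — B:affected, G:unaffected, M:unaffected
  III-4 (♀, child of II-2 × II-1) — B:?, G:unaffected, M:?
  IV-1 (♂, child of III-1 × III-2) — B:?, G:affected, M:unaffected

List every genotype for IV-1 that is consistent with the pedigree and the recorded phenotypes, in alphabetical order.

IV-1 ∈ {BB gg Mm, Bb gg Mm, bb gg Mm}

B/I-1 un ·: BB|Bb
B/I-2 aff ·: bb
B/II-1 un I-1×I-2: Bb
B/II-2 un ·: Bb
B/III-1 un II-2×II-1: BB|Bb
B/III-2 un ·: BB|Bb
B/III-3 aff II-2×II-1: bb
B/III-4 ? II-2×II-1: BB|Bb|bb
B/IV-1 ? III-1×III-2: BB|Bb|bb
⇒ B over [I-1,I-2,II-1,II-2,III-1,III-2,III-3,III-4,IV-1]: 48 consistent
G/I-1 ? ·: GG|Gg|gg
G/I-2 un ·: GG|Gg
G/II-1 ? I-1×I-2: GG|Gg
G/II-2 aff ·: gg
G/III-1 ? II-2×II-1: Gg|gg
G/III-2 aff ·: gg
G/III-3 un II-2×II-1: Gg
G/III-4 un II-2×II-1: Gg
G/IV-1 aff III-1×III-2: gg
⇒ G over [I-1,I-2,II-1,II-2,III-1,III-2,III-3,III-4,IV-1]: 14 consistent
M/I-1 un ·: MM|Mm
M/I-2 aff ·: mm
M/II-1 un I-1×I-2: Mm
M/II-2 un ·: MM|Mm
M/III-1 un II-2×II-1: MM|Mm
M/III-2 aff ·: mm
M/III-3 un II-2×II-1: MM|Mm
M/III-4 ? II-2×II-1: MM|Mm|mm
M/IV-1 un III-1×III-2: Mm
⇒ M over [I-1,I-2,II-1,II-2,III-1,III-2,III-3,III-4,IV-1]: 40 consistent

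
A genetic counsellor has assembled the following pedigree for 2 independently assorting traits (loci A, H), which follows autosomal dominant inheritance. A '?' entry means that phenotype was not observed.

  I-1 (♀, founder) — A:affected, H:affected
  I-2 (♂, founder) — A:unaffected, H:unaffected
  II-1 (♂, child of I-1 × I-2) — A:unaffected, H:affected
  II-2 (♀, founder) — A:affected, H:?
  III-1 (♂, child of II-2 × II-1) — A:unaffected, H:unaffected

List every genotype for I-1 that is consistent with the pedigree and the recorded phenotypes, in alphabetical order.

I-1 ∈ {Aa HH, Aa Hh}

A/I-1 aff ·: Aa
A/I-2 un ·: aa
A/II-1 un I-1×I-2: aa
A/II-2 aff ·: Aa
A/III-1 un II-2×II-1: aa
⇒ A over [I-1,I-2,II-1,II-2,III-1]: 1 consistent
H/I-1 aff ·: Hh|HH
H/I-2 un ·: hh
H/II-1 aff I-1×I-2: Hh
H/II-2 ? ·: hh|Hh
H/III-1 un II-2×II-1: hh
⇒ H over [I-1,I-2,II-1,II-2,III-1]: 4 consistent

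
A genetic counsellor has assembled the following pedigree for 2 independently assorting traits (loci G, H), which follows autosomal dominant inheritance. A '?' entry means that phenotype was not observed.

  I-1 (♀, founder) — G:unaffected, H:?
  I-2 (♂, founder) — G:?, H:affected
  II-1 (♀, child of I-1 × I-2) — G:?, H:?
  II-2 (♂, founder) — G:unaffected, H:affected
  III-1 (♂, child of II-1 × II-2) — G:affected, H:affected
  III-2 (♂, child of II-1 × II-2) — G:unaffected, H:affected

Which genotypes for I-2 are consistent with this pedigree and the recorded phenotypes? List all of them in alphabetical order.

I-2 ∈ {GG HH, GG Hh, Gg HH, Gg Hh}

G/I-1 un ·: gg
G/I-2 ? ·: Gg|GG
G/II-1 ? I-1×I-2: Gg
G/II-2 un ·: gg
G/III-1 aff II-1×II-2: Gg
G/III-2 un II-1×II-2: gg
⇒ G over [I-1,I-2,II-1,II-2,III-1,III-2]: 2 consistent
H/I-1 ? ·: hh|Hh|HH
H/I-2 aff ·: Hh|HH
H/II-1 ? I-1×I-2: hh|Hh|HH
H/II-2 aff ·: Hh|HH
H/III-1 aff II-1×II-2: Hh|HH
H/III-2 aff II-1×II-2: Hh|HH
⇒ H over [I-1,I-2,II-1,II-2,III-1,III-2]: 64 consistent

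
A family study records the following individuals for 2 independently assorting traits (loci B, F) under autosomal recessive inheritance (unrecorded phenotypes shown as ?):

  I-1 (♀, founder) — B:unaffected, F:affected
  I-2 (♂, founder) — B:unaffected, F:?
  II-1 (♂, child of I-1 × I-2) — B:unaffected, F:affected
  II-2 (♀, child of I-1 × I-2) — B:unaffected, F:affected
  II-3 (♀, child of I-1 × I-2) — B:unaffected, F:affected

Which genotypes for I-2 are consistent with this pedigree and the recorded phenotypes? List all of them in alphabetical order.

I-2 ∈ {BB Ff, BB ff, Bb Ff, Bb ff}

B/I-1 un ·: BB|Bb
B/I-2 un ·: BB|Bb
B/II-1 un I-1×I-2: BB|Bb
B/II-2 un I-1×I-2: BB|Bb
B/II-3 un I-1×I-2: BB|Bb
⇒ B over [I-1,I-2,II-1,II-2,II-3]: 25 consistent
F/I-1 aff ·: ff
F/I-2 ? ·: Ff|ff
F/II-1 aff I-1×I-2: ff
F/II-2 aff I-1×I-2: ff
F/II-3 aff I-1×I-2: ff
⇒ F over [I-1,I-2,II-1,II-2,II-3]: 2 consistent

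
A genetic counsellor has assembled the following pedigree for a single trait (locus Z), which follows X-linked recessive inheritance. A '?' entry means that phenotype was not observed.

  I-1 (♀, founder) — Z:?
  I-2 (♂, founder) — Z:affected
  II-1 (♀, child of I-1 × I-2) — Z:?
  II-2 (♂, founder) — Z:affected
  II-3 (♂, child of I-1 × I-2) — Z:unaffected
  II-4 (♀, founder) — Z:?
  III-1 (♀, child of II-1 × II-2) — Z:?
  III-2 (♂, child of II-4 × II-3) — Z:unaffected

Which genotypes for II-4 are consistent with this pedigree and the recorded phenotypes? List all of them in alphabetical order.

Z/I-1 ? ·: X^ZX^Z|X^ZX^z
Z/I-2 aff ·: X^zY
Z/II-1 ? I-1×I-2: X^ZX^z|X^zX^z
Z/II-2 aff ·: X^zY
Z/II-3 un I-1×I-2: X^ZY
Z/II-4 ? ·: X^ZX^Z|X^ZX^z
Z/III-1 ? II-1×II-2: X^ZX^z|X^zX^z
Z/III-2 un II-4×II-3: X^ZY
⇒ Z over [I-1,I-2,II-1,II-2,II-3,II-4,III-1,III-2]: 10 consistent

II-4 ∈ {X^ZX^Z, X^ZX^z}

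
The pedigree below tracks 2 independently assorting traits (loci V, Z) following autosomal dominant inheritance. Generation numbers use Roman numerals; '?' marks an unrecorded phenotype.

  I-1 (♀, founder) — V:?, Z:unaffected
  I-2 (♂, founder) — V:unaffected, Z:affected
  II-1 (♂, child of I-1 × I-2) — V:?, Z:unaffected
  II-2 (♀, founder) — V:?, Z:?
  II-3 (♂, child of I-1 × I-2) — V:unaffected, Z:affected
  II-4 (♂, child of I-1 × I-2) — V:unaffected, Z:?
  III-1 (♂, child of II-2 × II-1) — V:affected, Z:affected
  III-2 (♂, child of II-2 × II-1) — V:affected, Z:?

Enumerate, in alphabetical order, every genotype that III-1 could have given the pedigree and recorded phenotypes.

III-1 ∈ {VV Zz, Vv Zz}

V/I-1 ? ·: vv|Vv
V/I-2 un ·: vv
V/II-1 ? I-1×I-2: vv|Vv
V/II-2 ? ·: vv|Vv|VV
V/II-3 un I-1×I-2: vv
V/II-4 un I-1×I-2: vv
V/III-1 aff II-2×II-1: Vv|VV
V/III-2 aff II-2×II-1: Vv|VV
⇒ V over [I-1,I-2,II-1,II-2,II-3,II-4,III-1,III-2]: 13 consistent
Z/I-1 un ·: zz
Z/I-2 aff ·: Zz
Z/II-1 un I-1×I-2: zz
Z/II-2 ? ·: Zz|ZZ
Z/II-3 aff I-1×I-2: Zz
Z/II-4 ? I-1×I-2: zz|Zz
Z/III-1 aff II-2×II-1: Zz
Z/III-2 ? II-2×II-1: zz|Zz
⇒ Z over [I-1,I-2,II-1,II-2,II-3,II-4,III-1,III-2]: 6 consistent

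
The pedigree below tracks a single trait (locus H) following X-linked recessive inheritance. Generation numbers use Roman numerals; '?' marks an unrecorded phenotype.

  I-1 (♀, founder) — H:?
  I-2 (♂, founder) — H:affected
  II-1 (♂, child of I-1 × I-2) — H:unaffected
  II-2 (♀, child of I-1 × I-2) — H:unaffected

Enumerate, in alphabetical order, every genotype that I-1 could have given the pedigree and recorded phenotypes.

H/I-1 ? ·: X^HX^H|X^HX^h
H/I-2 aff ·: X^hY
H/II-1 un I-1×I-2: X^HY
H/II-2 un I-1×I-2: X^HX^h
⇒ H over [I-1,I-2,II-1,II-2]: 2 consistent

I-1 ∈ {X^HX^H, X^HX^h}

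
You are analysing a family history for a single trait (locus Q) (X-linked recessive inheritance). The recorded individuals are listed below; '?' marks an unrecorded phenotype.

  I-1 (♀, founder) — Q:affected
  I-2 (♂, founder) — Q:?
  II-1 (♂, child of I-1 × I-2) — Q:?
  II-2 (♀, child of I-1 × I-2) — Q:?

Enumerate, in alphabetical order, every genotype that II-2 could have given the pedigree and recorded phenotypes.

II-2 ∈ {X^QX^q, X^qX^q}

Q/I-1 aff ·: X^qX^q
Q/I-2 ? ·: X^QY|X^qY
Q/II-1 ? I-1×I-2: X^qY
Q/II-2 ? I-1×I-2: X^QX^q|X^qX^q
⇒ Q over [I-1,I-2,II-1,II-2]: 2 consistent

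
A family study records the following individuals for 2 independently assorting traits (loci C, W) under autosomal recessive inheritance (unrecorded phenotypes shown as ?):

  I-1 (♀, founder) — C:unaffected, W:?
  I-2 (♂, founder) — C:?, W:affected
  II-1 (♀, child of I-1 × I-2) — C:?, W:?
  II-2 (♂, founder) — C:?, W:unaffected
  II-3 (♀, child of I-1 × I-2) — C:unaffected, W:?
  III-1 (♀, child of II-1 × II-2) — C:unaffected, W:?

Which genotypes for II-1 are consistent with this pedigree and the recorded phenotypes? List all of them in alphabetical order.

II-1 ∈ {CC Ww, CC ww, Cc Ww, Cc ww, cc Ww, cc ww}

C/I-1 un ·: CC|Cc
C/I-2 ? ·: CC|Cc|cc
C/II-1 ? I-1×I-2: CC|Cc|cc
C/II-2 ? ·: CC|Cc|cc
C/II-3 un I-1×I-2: CC|Cc
C/III-1 un II-1×II-2: CC|Cc
⇒ C over [I-1,I-2,II-1,II-2,II-3,III-1]: 74 consistent
W/I-1 ? ·: WW|Ww|ww
W/I-2 aff ·: ww
W/II-1 ? I-1×I-2: Ww|ww
W/II-2 un ·: WW|Ww
W/II-3 ? I-1×I-2: Ww|ww
W/III-1 ? II-1×II-2: WW|Ww|ww
⇒ W over [I-1,I-2,II-1,II-2,II-3,III-1]: 24 consistent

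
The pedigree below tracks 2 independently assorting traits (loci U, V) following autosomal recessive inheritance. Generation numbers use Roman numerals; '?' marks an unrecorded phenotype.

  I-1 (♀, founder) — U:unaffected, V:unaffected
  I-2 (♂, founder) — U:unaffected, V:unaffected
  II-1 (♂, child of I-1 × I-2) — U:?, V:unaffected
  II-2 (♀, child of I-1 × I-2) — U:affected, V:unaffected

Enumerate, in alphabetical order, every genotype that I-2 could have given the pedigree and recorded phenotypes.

I-2 ∈ {Uu VV, Uu Vv}

U/I-1 un ·: Uu
U/I-2 un ·: Uu
U/II-1 ? I-1×I-2: UU|Uu|uu
U/II-2 aff I-1×I-2: uu
⇒ U over [I-1,I-2,II-1,II-2]: 3 consistent
V/I-1 un ·: VV|Vv
V/I-2 un ·: VV|Vv
V/II-1 un I-1×I-2: VV|Vv
V/II-2 un I-1×I-2: VV|Vv
⇒ V over [I-1,I-2,II-1,II-2]: 13 consistent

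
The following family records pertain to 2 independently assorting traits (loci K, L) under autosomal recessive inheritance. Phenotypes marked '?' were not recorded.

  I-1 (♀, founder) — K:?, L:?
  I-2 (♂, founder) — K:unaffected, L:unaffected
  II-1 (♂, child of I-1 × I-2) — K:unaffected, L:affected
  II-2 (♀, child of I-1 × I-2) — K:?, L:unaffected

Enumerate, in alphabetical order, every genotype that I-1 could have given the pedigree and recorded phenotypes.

K/I-1 ? ·: KK|Kk|kk
K/I-2 un ·: KK|Kk
K/II-1 un I-1×I-2: KK|Kk
K/II-2 ? I-1×I-2: KK|Kk|kk
⇒ K over [I-1,I-2,II-1,II-2]: 18 consistent
L/I-1 ? ·: Ll|ll
L/I-2 un ·: Ll
L/II-1 aff I-1×I-2: ll
L/II-2 un I-1×I-2: LL|Ll
⇒ L over [I-1,I-2,II-1,II-2]: 3 consistent

I-1 ∈ {KK Ll, KK ll, Kk Ll, Kk ll, kk Ll, kk ll}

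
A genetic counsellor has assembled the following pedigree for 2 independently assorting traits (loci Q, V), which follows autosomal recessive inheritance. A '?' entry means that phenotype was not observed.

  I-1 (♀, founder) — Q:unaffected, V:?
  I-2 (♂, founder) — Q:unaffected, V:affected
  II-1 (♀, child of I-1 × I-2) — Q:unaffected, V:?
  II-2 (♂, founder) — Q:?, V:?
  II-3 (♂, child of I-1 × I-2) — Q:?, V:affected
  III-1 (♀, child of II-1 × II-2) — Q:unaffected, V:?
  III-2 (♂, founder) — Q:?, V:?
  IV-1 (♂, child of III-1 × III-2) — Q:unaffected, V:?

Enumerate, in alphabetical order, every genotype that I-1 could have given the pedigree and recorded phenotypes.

Q/I-1 un ·: QQ|Qq
Q/I-2 un ·: QQ|Qq
Q/II-1 un I-1×I-2: QQ|Qq
Q/II-2 ? ·: QQ|Qq|qq
Q/II-3 ? I-1×I-2: QQ|Qq|qq
Q/III-1 un II-1×II-2: QQ|Qq
Q/III-2 ? ·: QQ|Qq|qq
Q/IV-1 un III-1×III-2: QQ|Qq
⇒ Q over [I-1,I-2,II-1,II-2,II-3,III-1,III-2,IV-1]: 305 consistent
V/I-1 ? ·: Vv|vv
V/I-2 aff ·: vv
V/II-1 ? I-1×I-2: Vv|vv
V/II-2 ? ·: VV|Vv|vv
V/II-3 aff I-1×I-2: vv
V/III-1 ? II-1×II-2: VV|Vv|vv
V/III-2 ? ·: VV|Vv|vv
V/IV-1 ? III-1×III-2: VV|Vv|vv
⇒ V over [I-1,I-2,II-1,II-2,II-3,III-1,III-2,IV-1]: 81 consistent

I-1 ∈ {QQ Vv, QQ vv, Qq Vv, Qq vv}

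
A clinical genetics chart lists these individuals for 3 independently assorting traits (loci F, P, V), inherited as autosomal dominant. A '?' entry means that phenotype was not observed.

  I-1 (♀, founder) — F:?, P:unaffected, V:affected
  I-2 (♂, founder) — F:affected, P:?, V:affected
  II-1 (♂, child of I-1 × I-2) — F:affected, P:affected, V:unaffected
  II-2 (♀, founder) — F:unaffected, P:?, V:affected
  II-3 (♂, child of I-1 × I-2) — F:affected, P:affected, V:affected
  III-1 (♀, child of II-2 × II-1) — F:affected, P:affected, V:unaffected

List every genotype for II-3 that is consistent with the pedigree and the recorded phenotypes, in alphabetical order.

II-3 ∈ {FF Pp VV, FF Pp Vv, Ff Pp VV, Ff Pp Vv}

F/I-1 ? ·: ff|Ff|FF
F/I-2 aff ·: Ff|FF
F/II-1 aff I-1×I-2: Ff|FF
F/II-2 un ·: ff
F/II-3 aff I-1×I-2: Ff|FF
F/III-1 aff II-2×II-1: Ff
⇒ F over [I-1,I-2,II-1,II-2,II-3,III-1]: 15 consistent
P/I-1 un ·: pp
P/I-2 ? ·: Pp|PP
P/II-1 aff I-1×I-2: Pp
P/II-2 ? ·: pp|Pp|PP
P/II-3 aff I-1×I-2: Pp
P/III-1 aff II-2×II-1: Pp|PP
⇒ P over [I-1,I-2,II-1,II-2,II-3,III-1]: 10 consistent
V/I-1 aff ·: Vv
V/I-2 aff ·: Vv
V/II-1 un I-1×I-2: vv
V/II-2 aff ·: Vv
V/II-3 aff I-1×I-2: Vv|VV
V/III-1 un II-2×II-1: vv
⇒ V over [I-1,I-2,II-1,II-2,II-3,III-1]: 2 consistent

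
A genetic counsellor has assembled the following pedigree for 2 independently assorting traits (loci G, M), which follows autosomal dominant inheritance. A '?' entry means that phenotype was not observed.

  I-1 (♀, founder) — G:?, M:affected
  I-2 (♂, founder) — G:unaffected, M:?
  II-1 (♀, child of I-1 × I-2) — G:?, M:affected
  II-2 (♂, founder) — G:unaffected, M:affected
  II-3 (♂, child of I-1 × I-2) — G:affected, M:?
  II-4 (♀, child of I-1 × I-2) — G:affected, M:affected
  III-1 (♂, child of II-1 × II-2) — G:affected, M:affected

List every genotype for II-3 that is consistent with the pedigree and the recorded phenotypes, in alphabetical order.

II-3 ∈ {Gg MM, Gg Mm, Gg mm}

G/I-1 ? ·: Gg|GG
G/I-2 un ·: gg
G/II-1 ? I-1×I-2: Gg
G/II-2 un ·: gg
G/II-3 aff I-1×I-2: Gg
G/II-4 aff I-1×I-2: Gg
G/III-1 aff II-1×II-2: Gg
⇒ G over [I-1,I-2,II-1,II-2,II-3,II-4,III-1]: 2 consistent
M/I-1 aff ·: Mm|MM
M/I-2 ? ·: mm|Mm|MM
M/II-1 aff I-1×I-2: Mm|MM
M/II-2 aff ·: Mm|MM
M/II-3 ? I-1×I-2: mm|Mm|MM
M/II-4 aff I-1×I-2: Mm|MM
M/III-1 aff II-1×II-2: Mm|MM
⇒ M over [I-1,I-2,II-1,II-2,II-3,II-4,III-1]: 113 consistent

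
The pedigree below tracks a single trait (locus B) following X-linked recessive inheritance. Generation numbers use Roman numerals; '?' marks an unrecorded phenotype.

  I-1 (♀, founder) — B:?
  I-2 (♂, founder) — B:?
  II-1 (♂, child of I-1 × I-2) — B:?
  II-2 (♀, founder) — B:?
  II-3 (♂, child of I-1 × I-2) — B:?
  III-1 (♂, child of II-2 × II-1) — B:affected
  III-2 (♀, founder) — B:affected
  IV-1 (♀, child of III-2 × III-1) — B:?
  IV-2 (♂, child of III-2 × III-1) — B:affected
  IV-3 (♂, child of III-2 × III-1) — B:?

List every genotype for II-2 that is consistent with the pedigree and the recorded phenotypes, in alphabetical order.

II-2 ∈ {X^BX^b, X^bX^b}

B/I-1 ? ·: X^BX^B|X^BX^b|X^bX^b
B/I-2 ? ·: X^BY|X^bY
B/II-1 ? I-1×I-2: X^BY|X^bY
B/II-2 ? ·: X^BX^b|X^bX^b
B/II-3 ? I-1×I-2: X^BY|X^bY
B/III-1 aff II-2×II-1: X^bY
B/III-2 aff ·: X^bX^b
B/IV-1 ? III-2×III-1: X^bX^b
B/IV-2 aff III-2×III-1: X^bY
B/IV-3 ? III-2×III-1: X^bY
⇒ B over [I-1,I-2,II-1,II-2,II-3,III-1,III-2,IV-1,IV-2,IV-3]: 24 consistent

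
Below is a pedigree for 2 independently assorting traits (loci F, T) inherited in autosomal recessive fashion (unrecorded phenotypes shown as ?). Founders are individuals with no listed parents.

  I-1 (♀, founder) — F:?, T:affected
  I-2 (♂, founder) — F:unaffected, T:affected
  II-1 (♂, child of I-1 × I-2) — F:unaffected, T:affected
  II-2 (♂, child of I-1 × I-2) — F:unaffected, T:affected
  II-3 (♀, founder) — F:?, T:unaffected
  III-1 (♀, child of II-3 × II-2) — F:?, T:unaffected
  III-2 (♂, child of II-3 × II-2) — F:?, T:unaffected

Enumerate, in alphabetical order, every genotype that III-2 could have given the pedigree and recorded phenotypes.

F/I-1 ? ·: FF|Ff|ff
F/I-2 un ·: FF|Ff
F/II-1 un I-1×I-2: FF|Ff
F/II-2 un I-1×I-2: FF|Ff
F/II-3 ? ·: FF|Ff|ff
F/III-1 ? II-3×II-2: FF|Ff|ff
F/III-2 ? II-3×II-2: FF|Ff|ff
⇒ F over [I-1,I-2,II-1,II-2,II-3,III-1,III-2]: 178 consistent
T/I-1 aff ·: tt
T/I-2 aff ·: tt
T/II-1 aff I-1×I-2: tt
T/II-2 aff I-1×I-2: tt
T/II-3 un ·: TT|Tt
T/III-1 un II-3×II-2: Tt
T/III-2 un II-3×II-2: Tt
⇒ T over [I-1,I-2,II-1,II-2,II-3,III-1,III-2]: 2 consistent

III-2 ∈ {FF Tt, Ff Tt, ff Tt}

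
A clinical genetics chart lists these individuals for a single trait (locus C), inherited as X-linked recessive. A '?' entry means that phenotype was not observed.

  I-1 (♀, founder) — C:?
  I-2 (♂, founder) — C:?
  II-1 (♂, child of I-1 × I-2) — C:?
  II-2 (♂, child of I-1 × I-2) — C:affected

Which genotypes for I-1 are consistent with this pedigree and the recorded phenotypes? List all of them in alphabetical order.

I-1 ∈ {X^CX^c, X^cX^c}

C/I-1 ? ·: X^CX^c|X^cX^c
C/I-2 ? ·: X^CY|X^cY
C/II-1 ? I-1×I-2: X^CY|X^cY
C/II-2 aff I-1×I-2: X^cY
⇒ C over [I-1,I-2,II-1,II-2]: 6 consistent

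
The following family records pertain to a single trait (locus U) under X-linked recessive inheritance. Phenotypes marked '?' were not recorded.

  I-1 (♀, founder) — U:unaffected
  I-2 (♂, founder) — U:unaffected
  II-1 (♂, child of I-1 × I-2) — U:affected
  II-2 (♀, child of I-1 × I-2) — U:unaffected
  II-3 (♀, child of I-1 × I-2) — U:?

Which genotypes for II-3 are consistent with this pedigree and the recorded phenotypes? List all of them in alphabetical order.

II-3 ∈ {X^UX^U, X^UX^u}

U/I-1 un ·: X^UX^u
U/I-2 un ·: X^UY
U/II-1 aff I-1×I-2: X^uY
U/II-2 un I-1×I-2: X^UX^U|X^UX^u
U/II-3 ? I-1×I-2: X^UX^U|X^UX^u
⇒ U over [I-1,I-2,II-1,II-2,II-3]: 4 consistent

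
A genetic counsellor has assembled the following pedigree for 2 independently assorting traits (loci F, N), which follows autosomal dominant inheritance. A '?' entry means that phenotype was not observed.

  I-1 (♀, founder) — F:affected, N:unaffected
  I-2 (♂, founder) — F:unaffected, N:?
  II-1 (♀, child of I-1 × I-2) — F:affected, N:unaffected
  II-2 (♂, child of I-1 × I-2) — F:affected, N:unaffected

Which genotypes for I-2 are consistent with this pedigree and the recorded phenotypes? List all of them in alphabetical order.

I-2 ∈ {ff Nn, ff nn}

F/I-1 aff ·: Ff|FF
F/I-2 un ·: ff
F/II-1 aff I-1×I-2: Ff
F/II-2 aff I-1×I-2: Ff
⇒ F over [I-1,I-2,II-1,II-2]: 2 consistent
N/I-1 un ·: nn
N/I-2 ? ·: nn|Nn
N/II-1 un I-1×I-2: nn
N/II-2 un I-1×I-2: nn
⇒ N over [I-1,I-2,II-1,II-2]: 2 consistent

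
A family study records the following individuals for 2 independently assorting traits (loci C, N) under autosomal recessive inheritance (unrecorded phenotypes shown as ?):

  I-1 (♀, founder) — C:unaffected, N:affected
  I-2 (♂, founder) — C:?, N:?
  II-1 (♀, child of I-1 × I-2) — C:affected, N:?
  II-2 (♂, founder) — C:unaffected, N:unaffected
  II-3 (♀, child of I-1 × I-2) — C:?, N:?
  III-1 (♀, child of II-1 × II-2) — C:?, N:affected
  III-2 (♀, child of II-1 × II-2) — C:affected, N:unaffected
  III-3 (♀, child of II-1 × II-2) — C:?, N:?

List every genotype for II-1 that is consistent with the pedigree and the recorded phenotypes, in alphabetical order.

C/I-1 un ·: Cc
C/I-2 ? ·: Cc|cc
C/II-1 aff I-1×I-2: cc
C/II-2 un ·: Cc
C/II-3 ? I-1×I-2: CC|Cc|cc
C/III-1 ? II-1×II-2: Cc|cc
C/III-2 aff II-1×II-2: cc
C/III-3 ? II-1×II-2: Cc|cc
⇒ C over [I-1,I-2,II-1,II-2,II-3,III-1,III-2,III-3]: 20 consistent
N/I-1 aff ·: nn
N/I-2 ? ·: NN|Nn|nn
N/II-1 ? I-1×I-2: Nn|nn
N/II-2 un ·: Nn
N/II-3 ? I-1×I-2: Nn|nn
N/III-1 aff II-1×II-2: nn
N/III-2 un II-1×II-2: NN|Nn
N/III-3 ? II-1×II-2: NN|Nn|nn
⇒ N over [I-1,I-2,II-1,II-2,II-3,III-1,III-2,III-3]: 24 consistent

II-1 ∈ {cc Nn, cc nn}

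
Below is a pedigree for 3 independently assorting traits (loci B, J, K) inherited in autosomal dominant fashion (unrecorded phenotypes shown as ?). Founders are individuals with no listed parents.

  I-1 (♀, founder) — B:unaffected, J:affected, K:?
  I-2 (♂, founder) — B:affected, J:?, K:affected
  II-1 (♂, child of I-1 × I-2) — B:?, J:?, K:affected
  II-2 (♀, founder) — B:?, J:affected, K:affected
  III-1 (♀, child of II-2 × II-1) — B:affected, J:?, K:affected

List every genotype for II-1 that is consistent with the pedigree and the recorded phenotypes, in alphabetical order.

B/I-1 un ·: bb
B/I-2 aff ·: Bb|BB
B/II-1 ? I-1×I-2: bb|Bb
B/II-2 ? ·: bb|Bb|BB
B/III-1 aff II-2×II-1: Bb|BB
⇒ B over [I-1,I-2,II-1,II-2,III-1]: 12 consistent
J/I-1 aff ·: Jj|JJ
J/I-2 ? ·: jj|Jj|JJ
J/II-1 ? I-1×I-2: jj|Jj|JJ
J/II-2 aff ·: Jj|JJ
J/III-1 ? II-2×II-1: jj|Jj|JJ
⇒ J over [I-1,I-2,II-1,II-2,III-1]: 43 consistent
K/I-1 ? ·: kk|Kk|KK
K/I-2 aff ·: Kk|KK
K/II-1 aff I-1×I-2: Kk|KK
K/II-2 aff ·: Kk|KK
K/III-1 aff II-2×II-1: Kk|KK
⇒ K over [I-1,I-2,II-1,II-2,III-1]: 32 consistent

II-1 ∈ {Bb JJ KK, Bb JJ Kk, Bb Jj KK, Bb Jj Kk, Bb jj KK, Bb jj Kk, bb JJ KK, bb JJ Kk, bb Jj KK, bb Jj Kk, bb jj KK, bb jj Kk}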